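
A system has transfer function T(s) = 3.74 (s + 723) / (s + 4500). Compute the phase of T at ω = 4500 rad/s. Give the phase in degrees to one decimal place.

35.9 deg

∠(j4500 + 723) = arctan(4500/723) = 80.87°
∠(j4500 + 4500) = arctan(4500/4500) = 45.00°
∠T(j4500) = 80.87° − 45.00° = 35.87°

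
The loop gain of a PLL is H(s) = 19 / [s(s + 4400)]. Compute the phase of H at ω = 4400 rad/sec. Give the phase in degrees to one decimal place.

∠(j4400 + 4400) = arctan(4400/4400) = 45.00°
∠(j4400) = 90.00°
∠H(j4400) = − (45.00° + 90.00°) = -135.00°

-135.0 deg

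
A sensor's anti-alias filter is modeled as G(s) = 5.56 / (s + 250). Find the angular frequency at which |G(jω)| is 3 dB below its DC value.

250 rad/s

For a single-pole low-pass, the −3 dB point is at the pole: ω = 250 rad/s.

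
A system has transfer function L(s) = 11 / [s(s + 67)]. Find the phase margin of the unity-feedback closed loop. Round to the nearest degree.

90°

Gain crossover: |L(jω)| = 1 at ω ≈ 0.164 rad/s.
∠L(j0.164) = −90° − arctan(0.164/67) ≈ -90.14°
PM = 180° + (-90.14°) = 89.86°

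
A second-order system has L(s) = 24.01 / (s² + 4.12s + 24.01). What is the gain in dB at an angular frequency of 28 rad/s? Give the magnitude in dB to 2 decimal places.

-30.11 dB

|(j28)² + 4.12(j28) + 24.01| = |-759.99 + j115.36| = 768.7
|L(j28)| = 24.01 / 768.7 = 0.031235
20 log₁₀(0.031235) = -30.107 dB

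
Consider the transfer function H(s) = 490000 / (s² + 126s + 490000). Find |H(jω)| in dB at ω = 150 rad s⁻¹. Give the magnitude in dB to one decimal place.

0.4 dB

|(j150)² + 126(j150) + 490000| = |4.675e+05 + j18900| = 4.679e+05
|H(j150)| = 490000 / 4.679e+05 = 1.0473
20 log₁₀(1.0473) = 0.40 dB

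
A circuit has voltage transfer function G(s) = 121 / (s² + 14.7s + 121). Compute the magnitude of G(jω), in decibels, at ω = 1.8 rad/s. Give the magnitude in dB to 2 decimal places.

|(j1.8)² + 14.7(j1.8) + 121| = |117.76 + j26.46| = 120.7
|G(j1.8)| = 121 / 120.7 = 1.0025
20 log₁₀(1.0025) = 0.022 dB

0.02 dB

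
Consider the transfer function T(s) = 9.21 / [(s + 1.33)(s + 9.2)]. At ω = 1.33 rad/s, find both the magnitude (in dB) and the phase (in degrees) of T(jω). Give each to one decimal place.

|j1.33 + 1.33| = √(1.33² + 1.33²) = 1.881
|j1.33 + 9.2| = √(1.33² + 9.2²) = 9.296
|T(j1.33)| = 9.21 / (1.881 × 9.296) = 0.52676
20 log₁₀(0.52676) = -5.57 dB
∠(j1.33 + 1.33) = arctan(1.33/1.33) = 45.00°
∠(j1.33 + 9.2) = arctan(1.33/9.2) = 8.23°
∠T(j1.33) = − (45.00° + 8.23°) = -53.23°

|T| = -5.6 dB, ∠T = -53.2°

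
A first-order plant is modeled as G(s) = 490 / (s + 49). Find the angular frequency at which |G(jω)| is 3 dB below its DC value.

49 rad/sec

For a single-pole low-pass, the −3 dB point is at the pole: ω = 49 rad/sec.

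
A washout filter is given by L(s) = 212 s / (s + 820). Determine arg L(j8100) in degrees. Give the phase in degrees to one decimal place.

∠(j8100) = 90.00°
∠(j8100 + 820) = arctan(8100/820) = 84.22°
∠L(j8100) = 90.00° − 84.22° = 5.78°

5.8 deg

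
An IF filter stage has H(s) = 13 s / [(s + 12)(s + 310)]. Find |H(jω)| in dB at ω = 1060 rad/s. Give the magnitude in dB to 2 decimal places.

|j1060| = 1060
|j1060 + 12| = √(1060² + 12²) = 1060
|j1060 + 310| = √(1060² + 310²) = 1104
|H(j1060)| = 13 × 1060 / (1060 × 1104) = 0.01177
20 log₁₀(0.01177) = -38.584 dB

-38.58 dB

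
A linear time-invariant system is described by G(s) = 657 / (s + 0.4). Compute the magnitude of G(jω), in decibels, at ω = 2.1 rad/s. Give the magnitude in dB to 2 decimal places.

|j2.1 + 0.4| = √(2.1² + 0.4²) = 2.138
|G(j2.1)| = 657 / 2.138 = 307.33
20 log₁₀(307.33) = 49.752 dB

49.75 dB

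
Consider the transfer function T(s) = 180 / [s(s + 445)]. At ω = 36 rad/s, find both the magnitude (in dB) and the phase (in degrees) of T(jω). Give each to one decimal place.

|j36 + 445| = √(36² + 445²) = 446.5
|j36| = 36
|T(j36)| = 180 / (446.5 × 36) = 0.011199
20 log₁₀(0.011199) = -39.02 dB
∠(j36 + 445) = arctan(36/445) = 4.63°
∠(j36) = 90.00°
∠T(j36) = − (4.63° + 90.00°) = -94.63°

|T| = -39.0 dB, ∠T = -94.6 deg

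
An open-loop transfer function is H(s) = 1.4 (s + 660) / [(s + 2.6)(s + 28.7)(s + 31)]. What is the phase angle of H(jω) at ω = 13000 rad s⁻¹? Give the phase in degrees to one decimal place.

-182.6°

∠(j13000 + 660) = arctan(13000/660) = 87.09°
∠(j13000 + 2.6) = arctan(13000/2.6) = 89.99°
∠(j13000 + 28.7) = arctan(13000/28.7) = 89.87°
∠(j13000 + 31) = arctan(13000/31) = 89.86°
∠H(j13000) = 87.09° − (89.99° + 89.87° + 89.86°) = -182.63°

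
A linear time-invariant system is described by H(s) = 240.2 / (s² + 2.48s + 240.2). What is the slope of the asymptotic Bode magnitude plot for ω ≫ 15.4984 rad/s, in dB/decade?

-40 dB/decade

With 0 zeros and 2 poles, the high-frequency asymptotic slope is 20 × (0 − 2) = -40 dB/decade.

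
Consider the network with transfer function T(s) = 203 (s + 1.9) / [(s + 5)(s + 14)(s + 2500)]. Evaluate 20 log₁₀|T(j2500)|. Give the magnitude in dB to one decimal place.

|j2500 + 1.9| = √(2500² + 1.9²) = 2500
|j2500 + 5| = √(2500² + 5²) = 2500
|j2500 + 14| = √(2500² + 14²) = 2500
|j2500 + 2500| = √(2500² + 2500²) = 3536
|T(j2500)| = 203 × 2500 / (2500 × 2500 × 3536) = 2.2966e-05
20 log₁₀(2.2966e-05) = -92.78 dB

-92.8 dB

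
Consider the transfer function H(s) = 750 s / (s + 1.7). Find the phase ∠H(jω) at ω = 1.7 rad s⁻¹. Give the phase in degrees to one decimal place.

∠(j1.7) = 90.00°
∠(j1.7 + 1.7) = arctan(1.7/1.7) = 45.00°
∠H(j1.7) = 90.00° − 45.00° = 45.00°

45.0°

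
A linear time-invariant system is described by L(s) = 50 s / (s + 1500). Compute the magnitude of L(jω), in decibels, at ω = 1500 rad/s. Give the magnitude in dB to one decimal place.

31.0 dB

|j1500| = 1500
|j1500 + 1500| = √(1500² + 1500²) = 2121
|L(j1500)| = 50 × 1500 / 2121 = 35.355
20 log₁₀(35.355) = 30.97 dB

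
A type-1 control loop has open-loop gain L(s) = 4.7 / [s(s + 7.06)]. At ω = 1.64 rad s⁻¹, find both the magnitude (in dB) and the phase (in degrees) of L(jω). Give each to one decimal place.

|j1.64 + 7.06| = √(1.64² + 7.06²) = 7.248
|j1.64| = 1.64
|L(j1.64)| = 4.7 / (7.248 × 1.64) = 0.3954
20 log₁₀(0.3954) = -8.06 dB
∠(j1.64 + 7.06) = arctan(1.64/7.06) = 13.08°
∠(j1.64) = 90.00°
∠L(j1.64) = − (13.08° + 90.00°) = -103.08°

|L| = -8.1 dB, ∠L = -103.1°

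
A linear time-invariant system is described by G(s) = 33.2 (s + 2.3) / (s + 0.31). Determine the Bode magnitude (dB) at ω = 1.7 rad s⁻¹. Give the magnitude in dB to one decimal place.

34.8 dB

|j1.7 + 2.3| = √(1.7² + 2.3²) = 2.86
|j1.7 + 0.31| = √(1.7² + 0.31²) = 1.728
|G(j1.7)| = 33.2 × 2.86 / 1.728 = 54.949
20 log₁₀(54.949) = 34.80 dB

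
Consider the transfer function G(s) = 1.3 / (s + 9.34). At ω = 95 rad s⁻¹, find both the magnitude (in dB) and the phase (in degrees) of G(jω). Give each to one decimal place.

|G| = -37.3 dB, ∠G = -84.4°

|j95 + 9.34| = √(95² + 9.34²) = 95.46
|G(j95)| = 1.3 / 95.46 = 0.013619
20 log₁₀(0.013619) = -37.32 dB
∠(j95 + 9.34) = arctan(95/9.34) = 84.38°
∠G(j95) = −84.38° = -84.38°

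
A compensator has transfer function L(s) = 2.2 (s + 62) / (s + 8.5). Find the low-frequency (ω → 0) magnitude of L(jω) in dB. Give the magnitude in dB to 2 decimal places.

L(0) = 2.2 × 62 / 8.5 = 16.047
20 log₁₀(16.047) = 24.108 dB

24.11 dB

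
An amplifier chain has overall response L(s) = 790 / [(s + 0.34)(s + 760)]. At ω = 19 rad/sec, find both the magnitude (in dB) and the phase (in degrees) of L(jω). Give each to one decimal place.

|j19 + 0.34| = √(19² + 0.34²) = 19
|j19 + 760| = √(19² + 760²) = 760.2
|L(j19)| = 790 / (19 × 760.2) = 0.054683
20 log₁₀(0.054683) = -25.24 dB
∠(j19 + 0.34) = arctan(19/0.34) = 88.97°
∠(j19 + 760) = arctan(19/760) = 1.43°
∠L(j19) = − (88.97° + 1.43°) = -90.41°

|L| = -25.2 dB, ∠L = -90.4°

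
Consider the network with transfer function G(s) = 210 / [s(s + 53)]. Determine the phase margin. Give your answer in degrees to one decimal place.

Gain crossover: |G(jω)| = 1 at ω ≈ 3.95 rad/s.
∠G(j3.95) = −90° − arctan(3.95/53) ≈ -94.26°
PM = 180° + (-94.26°) = 85.74°

85.7 deg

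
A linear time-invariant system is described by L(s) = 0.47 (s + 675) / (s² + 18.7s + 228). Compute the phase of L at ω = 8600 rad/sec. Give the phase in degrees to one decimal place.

∠(j8600 + 675) = arctan(8600/675) = 85.51°
∠[(j8600)² + 18.7(j8600) + 228] = ∠[-7.396e+07 + j1.6082e+05] = 179.88°
∠L(j8600) = 85.51° − 179.88° = -94.36°

-94.4°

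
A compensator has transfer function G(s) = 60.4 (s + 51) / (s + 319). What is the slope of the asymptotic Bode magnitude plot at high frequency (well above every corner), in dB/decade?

With 1 zero and 1 pole, the high-frequency asymptotic slope is 20 × (1 − 1) = 0 dB/decade.

0 dB/decade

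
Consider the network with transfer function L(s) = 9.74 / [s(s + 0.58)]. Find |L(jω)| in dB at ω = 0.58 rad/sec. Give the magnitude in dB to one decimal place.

26.2 dB

|j0.58 + 0.58| = √(0.58² + 0.58²) = 0.8202
|j0.58| = 0.58
|L(j0.58)| = 9.74 / (0.8202 × 0.58) = 20.473
20 log₁₀(20.473) = 26.22 dB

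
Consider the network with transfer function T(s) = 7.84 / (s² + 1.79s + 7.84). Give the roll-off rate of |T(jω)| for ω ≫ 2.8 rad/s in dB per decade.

-40 dB/decade

With 0 zeros and 2 poles, the high-frequency asymptotic slope is 20 × (0 − 2) = -40 dB/decade.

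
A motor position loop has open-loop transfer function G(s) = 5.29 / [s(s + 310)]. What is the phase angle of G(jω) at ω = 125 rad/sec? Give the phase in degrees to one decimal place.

-112.0°

∠(j125 + 310) = arctan(125/310) = 21.96°
∠(j125) = 90.00°
∠G(j125) = − (21.96° + 90.00°) = -111.96°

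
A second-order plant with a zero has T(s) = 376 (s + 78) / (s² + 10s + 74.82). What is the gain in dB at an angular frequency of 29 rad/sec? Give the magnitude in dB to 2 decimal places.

31.64 dB

|j29 + 78| = √(29² + 78²) = 83.22
|(j29)² + 10(j29) + 74.82| = |-766.18 + j290| = 819.2
|T(j29)| = 376 × 83.22 / 819.2 = 38.194
20 log₁₀(38.194) = 31.640 dB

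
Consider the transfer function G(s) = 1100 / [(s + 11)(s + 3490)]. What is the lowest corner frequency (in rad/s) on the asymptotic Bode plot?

11 rad/s

Break frequencies occur at each pole and zero magnitude: 11 rad/s, 3490 rad/s.
The lowest is 11 rad/s.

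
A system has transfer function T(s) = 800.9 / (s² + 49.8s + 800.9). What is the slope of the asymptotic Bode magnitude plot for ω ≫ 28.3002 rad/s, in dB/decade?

-40 dB/decade

With 0 zeros and 2 poles, the high-frequency asymptotic slope is 20 × (0 − 2) = -40 dB/decade.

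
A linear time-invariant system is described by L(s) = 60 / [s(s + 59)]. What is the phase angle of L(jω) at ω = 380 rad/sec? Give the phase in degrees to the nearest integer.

∠(j380 + 59) = arctan(380/59) = 81.17°
∠(j380) = 90.00°
∠L(j380) = − (81.17° + 90.00°) = -171.17°

-171 deg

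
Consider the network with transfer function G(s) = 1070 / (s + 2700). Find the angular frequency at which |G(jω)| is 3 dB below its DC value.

For a single-pole low-pass, the −3 dB point is at the pole: ω = 2700 rad/s.

2700 rad/s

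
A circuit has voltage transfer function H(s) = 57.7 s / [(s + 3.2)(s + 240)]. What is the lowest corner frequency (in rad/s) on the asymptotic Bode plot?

Break frequencies occur at each pole and zero magnitude: 3.2 rad/s, 240 rad/s.
The lowest is 3.2 rad/s.

3.2 rad/s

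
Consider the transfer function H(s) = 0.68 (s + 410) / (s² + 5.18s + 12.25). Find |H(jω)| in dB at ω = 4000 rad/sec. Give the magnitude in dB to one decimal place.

|j4000 + 410| = √(4000² + 410²) = 4021
|(j4000)² + 5.18(j4000) + 12.25| = |-1.6e+07 + j20720| = 1.6e+07
|H(j4000)| = 0.68 × 4021 / 1.6e+07 = 0.00017089
20 log₁₀(0.00017089) = -75.35 dB

-75.3 dB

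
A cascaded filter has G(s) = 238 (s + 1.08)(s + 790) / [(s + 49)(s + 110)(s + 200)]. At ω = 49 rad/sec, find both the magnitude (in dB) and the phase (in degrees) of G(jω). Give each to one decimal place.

|j49 + 1.08| = √(49² + 1.08²) = 49.01
|j49 + 790| = √(49² + 790²) = 791.5
|j49 + 49| = √(49² + 49²) = 69.3
|j49 + 110| = √(49² + 110²) = 120.4
|j49 + 200| = √(49² + 200²) = 205.9
|G(j49)| = 238 × 49.01 × 791.5 / (69.3 × 120.4 × 205.9) = 5.3733
20 log₁₀(5.3733) = 14.60 dB
∠(j49 + 1.08) = arctan(49/1.08) = 88.74°
∠(j49 + 790) = arctan(49/790) = 3.55°
∠(j49 + 49) = arctan(49/49) = 45.00°
∠(j49 + 110) = arctan(49/110) = 24.01°
∠(j49 + 200) = arctan(49/200) = 13.77°
∠G(j49) = 88.74° + 3.55° − (45.00° + 24.01° + 13.77°) = 9.51°

|G| = 14.6 dB, ∠G = 9.5°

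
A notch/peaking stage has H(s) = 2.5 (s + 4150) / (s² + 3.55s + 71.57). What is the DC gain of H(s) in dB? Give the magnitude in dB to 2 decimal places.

H(0) = 2.5 × 4150 / 71.57 = 144.96
20 log₁₀(144.96) = 43.225 dB

43.23 dB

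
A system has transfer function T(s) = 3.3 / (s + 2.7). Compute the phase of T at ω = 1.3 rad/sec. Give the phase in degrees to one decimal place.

∠(j1.3 + 2.7) = arctan(1.3/2.7) = 25.71°
∠T(j1.3) = −25.71° = -25.71°

-25.7°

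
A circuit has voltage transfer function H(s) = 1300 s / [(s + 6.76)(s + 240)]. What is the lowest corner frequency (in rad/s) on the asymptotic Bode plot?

Break frequencies occur at each pole and zero magnitude: 6.76 rad/s, 240 rad/s.
The lowest is 6.76 rad/s.

6.76 rad/s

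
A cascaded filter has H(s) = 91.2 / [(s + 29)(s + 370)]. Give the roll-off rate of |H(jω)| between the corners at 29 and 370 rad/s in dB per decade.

In this band the factors already past their corner are: pole at 29; net slope = -20 dB/decade.

-20 dB/decade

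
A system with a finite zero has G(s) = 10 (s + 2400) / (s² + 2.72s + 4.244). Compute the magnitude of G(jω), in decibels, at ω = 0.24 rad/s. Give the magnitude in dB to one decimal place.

75.1 dB

|j0.24 + 2400| = √(0.24² + 2400²) = 2400
|(j0.24)² + 2.72(j0.24) + 4.244| = |4.1864 + j0.6528| = 4.237
|G(j0.24)| = 10 × 2400 / 4.237 = 5664.4
20 log₁₀(5664.4) = 75.06 dB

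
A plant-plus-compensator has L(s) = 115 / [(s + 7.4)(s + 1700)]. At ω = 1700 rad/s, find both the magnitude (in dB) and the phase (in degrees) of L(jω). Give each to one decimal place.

|j1700 + 7.4| = √(1700² + 7.4²) = 1700
|j1700 + 1700| = √(1700² + 1700²) = 2404
|L(j1700)| = 115 / (1700 × 2404) = 2.8137e-05
20 log₁₀(2.8137e-05) = -91.01 dB
∠(j1700 + 7.4) = arctan(1700/7.4) = 89.75°
∠(j1700 + 1700) = arctan(1700/1700) = 45.00°
∠L(j1700) = − (89.75° + 45.00°) = -134.75°

|L| = -91.0 dB, ∠L = -134.8°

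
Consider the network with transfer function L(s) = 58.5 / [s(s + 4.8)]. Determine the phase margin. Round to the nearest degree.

35°

Gain crossover: |L(jω)| = 1 at ω ≈ 6.94 rad/s.
∠L(j6.94) = −90° − arctan(6.94/4.8) ≈ -145.31°
PM = 180° + (-145.31°) = 34.69°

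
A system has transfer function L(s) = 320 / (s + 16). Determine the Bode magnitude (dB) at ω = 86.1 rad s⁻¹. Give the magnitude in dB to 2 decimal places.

|j86.1 + 16| = √(86.1² + 16²) = 87.57
|L(j86.1)| = 320 / 87.57 = 3.6541
20 log₁₀(3.6541) = 11.255 dB

11.26 dB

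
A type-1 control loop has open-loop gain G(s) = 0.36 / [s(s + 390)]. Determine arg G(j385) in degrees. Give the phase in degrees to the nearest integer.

∠(j385 + 390) = arctan(385/390) = 44.63°
∠(j385) = 90.00°
∠G(j385) = − (44.63° + 90.00°) = -134.63°

-135°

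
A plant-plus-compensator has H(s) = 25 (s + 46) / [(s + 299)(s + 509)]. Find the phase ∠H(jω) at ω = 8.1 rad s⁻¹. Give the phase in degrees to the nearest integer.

∠(j8.1 + 46) = arctan(8.1/46) = 9.99°
∠(j8.1 + 299) = arctan(8.1/299) = 1.55°
∠(j8.1 + 509) = arctan(8.1/509) = 0.91°
∠H(j8.1) = 9.99° − (1.55° + 0.91°) = 7.52°

8°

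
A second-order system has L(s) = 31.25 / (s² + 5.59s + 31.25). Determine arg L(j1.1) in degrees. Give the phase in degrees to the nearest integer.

-12°

∠[(j1.1)² + 5.59(j1.1) + 31.25] = ∠[30.04 + j6.149] = 11.57°
∠L(j1.1) = −11.57° = -11.57°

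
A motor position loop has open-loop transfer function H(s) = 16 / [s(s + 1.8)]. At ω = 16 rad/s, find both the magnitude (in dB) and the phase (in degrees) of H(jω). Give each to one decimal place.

|j16 + 1.8| = √(16² + 1.8²) = 16.1
|j16| = 16
|H(j16)| = 16 / (16.1 × 16) = 0.062108
20 log₁₀(0.062108) = -24.14 dB
∠(j16 + 1.8) = arctan(16/1.8) = 83.58°
∠(j16) = 90.00°
∠H(j16) = − (83.58° + 90.00°) = -173.58°

|H| = -24.1 dB, ∠H = -173.6°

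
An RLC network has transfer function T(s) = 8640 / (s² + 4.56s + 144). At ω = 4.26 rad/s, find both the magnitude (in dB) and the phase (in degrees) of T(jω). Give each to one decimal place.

|T| = 36.6 dB, ∠T = -8.8 deg

|(j4.26)² + 4.56(j4.26) + 144| = |125.85 + j19.426| = 127.3
|T(j4.26)| = 8640 / 127.3 = 67.848
20 log₁₀(67.848) = 36.63 dB
∠[(j4.26)² + 4.56(j4.26) + 144] = ∠[125.85 + j19.426] = 8.77°
∠T(j4.26) = −8.77° = -8.77°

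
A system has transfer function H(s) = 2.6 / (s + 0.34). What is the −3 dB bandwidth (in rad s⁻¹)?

0.34 rad s⁻¹

For a single-pole low-pass, the −3 dB point is at the pole: ω = 0.34 rad s⁻¹.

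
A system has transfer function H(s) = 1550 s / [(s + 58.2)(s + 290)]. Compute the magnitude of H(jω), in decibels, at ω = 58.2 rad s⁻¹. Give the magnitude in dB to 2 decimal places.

11.38 dB

|j58.2| = 58.2
|j58.2 + 58.2| = √(58.2² + 58.2²) = 82.31
|j58.2 + 290| = √(58.2² + 290²) = 295.8
|H(j58.2)| = 1550 × 58.2 / (82.31 × 295.8) = 3.7055
20 log₁₀(3.7055) = 11.377 dB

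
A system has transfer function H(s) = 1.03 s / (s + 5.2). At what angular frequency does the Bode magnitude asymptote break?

The single real pole at s = −5.2 gives a corner at ω = 5.2 rad/s.

5.2 rad/s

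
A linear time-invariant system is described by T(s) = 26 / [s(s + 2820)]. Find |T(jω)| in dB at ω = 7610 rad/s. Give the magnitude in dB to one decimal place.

-127.5 dB

|j7610 + 2820| = √(7610² + 2820²) = 8116
|j7610| = 7610
|T(j7610)| = 26 / (8116 × 7610) = 4.2098e-07
20 log₁₀(4.2098e-07) = -127.51 dB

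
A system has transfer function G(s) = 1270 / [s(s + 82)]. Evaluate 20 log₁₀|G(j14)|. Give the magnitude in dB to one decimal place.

|j14 + 82| = √(14² + 82²) = 83.19
|j14| = 14
|G(j14)| = 1270 / (83.19 × 14) = 1.0905
20 log₁₀(1.0905) = 0.75 dB

0.8 dB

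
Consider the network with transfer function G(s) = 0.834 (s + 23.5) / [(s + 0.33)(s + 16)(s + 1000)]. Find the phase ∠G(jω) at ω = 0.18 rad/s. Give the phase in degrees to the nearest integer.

∠(j0.18 + 23.5) = arctan(0.18/23.5) = 0.44°
∠(j0.18 + 0.33) = arctan(0.18/0.33) = 28.61°
∠(j0.18 + 16) = arctan(0.18/16) = 0.64°
∠(j0.18 + 1000) = arctan(0.18/1000) = 0.01°
∠G(j0.18) = 0.44° − (28.61° + 0.64° + 0.01°) = -28.83°

-29°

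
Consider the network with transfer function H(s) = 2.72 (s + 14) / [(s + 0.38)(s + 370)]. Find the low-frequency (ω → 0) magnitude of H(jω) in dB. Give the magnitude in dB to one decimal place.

-11.3 dB

H(0) = 2.72 × 14 / (0.38 × 370) = 0.27084
20 log₁₀(0.27084) = -11.35 dB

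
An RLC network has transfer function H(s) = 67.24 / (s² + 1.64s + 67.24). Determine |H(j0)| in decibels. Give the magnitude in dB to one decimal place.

H(0) = 67.24 / 67.24 = 1
20 log₁₀(1) = 0.00 dB

0.0 dB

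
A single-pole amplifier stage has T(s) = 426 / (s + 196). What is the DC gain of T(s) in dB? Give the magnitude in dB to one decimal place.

T(0) = 426 / 196 = 2.1735
20 log₁₀(2.1735) = 6.74 dB

6.7 dB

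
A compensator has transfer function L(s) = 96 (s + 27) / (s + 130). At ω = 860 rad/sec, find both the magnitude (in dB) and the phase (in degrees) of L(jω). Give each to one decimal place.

|L| = 39.6 dB, ∠L = 6.8°

|j860 + 27| = √(860² + 27²) = 860.4
|j860 + 130| = √(860² + 130²) = 869.8
|L(j860)| = 96 × 860.4 / 869.8 = 94.968
20 log₁₀(94.968) = 39.55 dB
∠(j860 + 27) = arctan(860/27) = 88.20°
∠(j860 + 130) = arctan(860/130) = 81.40°
∠L(j860) = 88.20° − 81.40° = 6.80°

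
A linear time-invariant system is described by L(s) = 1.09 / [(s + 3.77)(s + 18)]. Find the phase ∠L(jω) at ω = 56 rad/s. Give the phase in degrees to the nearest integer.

-158°

∠(j56 + 3.77) = arctan(56/3.77) = 86.15°
∠(j56 + 18) = arctan(56/18) = 72.18°
∠L(j56) = − (86.15° + 72.18°) = -158.33°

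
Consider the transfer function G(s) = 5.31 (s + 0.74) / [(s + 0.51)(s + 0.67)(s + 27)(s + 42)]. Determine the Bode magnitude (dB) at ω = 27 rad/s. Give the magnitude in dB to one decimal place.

|j27 + 0.74| = √(27² + 0.74²) = 27.01
|j27 + 0.51| = √(27² + 0.51²) = 27
|j27 + 0.67| = √(27² + 0.67²) = 27.01
|j27 + 27| = √(27² + 27²) = 38.18
|j27 + 42| = √(27² + 42²) = 49.93
|G(j27)| = 5.31 × 27.01 / (27 × 27.01 × 38.18 × 49.93) = 0.00010314
20 log₁₀(0.00010314) = -79.73 dB

-79.7 dB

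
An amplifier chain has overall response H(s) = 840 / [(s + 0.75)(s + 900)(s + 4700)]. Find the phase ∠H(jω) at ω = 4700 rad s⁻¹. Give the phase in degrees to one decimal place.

∠(j4700 + 0.75) = arctan(4700/0.75) = 89.99°
∠(j4700 + 900) = arctan(4700/900) = 79.16°
∠(j4700 + 4700) = arctan(4700/4700) = 45.00°
∠H(j4700) = − (89.99° + 79.16° + 45.00°) = -214.15°

-214.2 deg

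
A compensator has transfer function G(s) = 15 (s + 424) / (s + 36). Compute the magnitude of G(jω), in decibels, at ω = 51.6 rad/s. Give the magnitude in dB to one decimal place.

40.2 dB

|j51.6 + 424| = √(51.6² + 424²) = 427.1
|j51.6 + 36| = √(51.6² + 36²) = 62.92
|G(j51.6)| = 15 × 427.1 / 62.92 = 101.83
20 log₁₀(101.83) = 40.16 dB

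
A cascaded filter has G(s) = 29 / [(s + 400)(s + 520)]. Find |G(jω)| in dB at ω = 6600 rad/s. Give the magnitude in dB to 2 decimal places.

|j6600 + 400| = √(6600² + 400²) = 6612
|j6600 + 520| = √(6600² + 520²) = 6620
|G(j6600)| = 29 / (6612 × 6620) = 6.6248e-07
20 log₁₀(6.6248e-07) = -123.577 dB

-123.58 dB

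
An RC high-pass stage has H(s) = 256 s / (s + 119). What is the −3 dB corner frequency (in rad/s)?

For a single-pole high-pass, the −3 dB point is at the pole: ω = 119 rad/s.

119 rad/s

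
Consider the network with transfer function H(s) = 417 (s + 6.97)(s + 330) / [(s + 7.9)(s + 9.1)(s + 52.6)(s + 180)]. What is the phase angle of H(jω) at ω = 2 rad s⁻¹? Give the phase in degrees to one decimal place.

-13.1°

∠(j2 + 6.97) = arctan(2/6.97) = 16.01°
∠(j2 + 330) = arctan(2/330) = 0.35°
∠(j2 + 7.9) = arctan(2/7.9) = 14.21°
∠(j2 + 9.1) = arctan(2/9.1) = 12.40°
∠(j2 + 52.6) = arctan(2/52.6) = 2.18°
∠(j2 + 180) = arctan(2/180) = 0.64°
∠H(j2) = 16.01° + 0.35° − (14.21° + 12.40° + 2.18° + 0.64°) = -13.06°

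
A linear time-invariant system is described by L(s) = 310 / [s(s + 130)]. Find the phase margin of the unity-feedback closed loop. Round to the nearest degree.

Gain crossover: |L(jω)| = 1 at ω ≈ 2.38 rad s⁻¹.
∠L(j2.38) = −90° − arctan(2.38/130) ≈ -91.05°
PM = 180° + (-91.05°) = 88.95°

89°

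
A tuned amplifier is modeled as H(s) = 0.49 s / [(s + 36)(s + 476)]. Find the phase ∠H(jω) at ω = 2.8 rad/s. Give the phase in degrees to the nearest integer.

85 deg

∠(j2.8) = 90.00°
∠(j2.8 + 36) = arctan(2.8/36) = 4.45°
∠(j2.8 + 476) = arctan(2.8/476) = 0.34°
∠H(j2.8) = 90.00° − (4.45° + 0.34°) = 85.22°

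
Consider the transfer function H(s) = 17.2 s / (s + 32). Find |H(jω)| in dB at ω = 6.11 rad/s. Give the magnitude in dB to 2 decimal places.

|j6.11| = 6.11
|j6.11 + 32| = √(6.11² + 32²) = 32.58
|H(j6.11)| = 17.2 × 6.11 / 32.58 = 3.2258
20 log₁₀(3.2258) = 10.173 dB

10.17 dB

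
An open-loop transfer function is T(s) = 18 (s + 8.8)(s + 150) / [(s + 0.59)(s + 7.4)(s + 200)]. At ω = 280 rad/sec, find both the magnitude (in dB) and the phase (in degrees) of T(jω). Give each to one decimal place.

|T| = -24.5 dB, ∠T = -82.8°

|j280 + 8.8| = √(280² + 8.8²) = 280.1
|j280 + 150| = √(280² + 150²) = 317.6
|j280 + 0.59| = √(280² + 0.59²) = 280
|j280 + 7.4| = √(280² + 7.4²) = 280.1
|j280 + 200| = √(280² + 200²) = 344.1
|T(j280)| = 18 × 280.1 × 317.6 / (280 × 280.1 × 344.1) = 0.059353
20 log₁₀(0.059353) = -24.53 dB
∠(j280 + 8.8) = arctan(280/8.8) = 88.20°
∠(j280 + 150) = arctan(280/150) = 61.82°
∠(j280 + 0.59) = arctan(280/0.59) = 89.88°
∠(j280 + 7.4) = arctan(280/7.4) = 88.49°
∠(j280 + 200) = arctan(280/200) = 54.46°
∠T(j280) = 88.20° + 61.82° − (89.88° + 88.49° + 54.46°) = -82.81°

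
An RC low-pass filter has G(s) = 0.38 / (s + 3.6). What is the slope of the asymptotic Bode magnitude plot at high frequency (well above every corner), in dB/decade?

-20 dB/decade

With 0 zeros and 1 pole, the high-frequency asymptotic slope is 20 × (0 − 1) = -20 dB/decade.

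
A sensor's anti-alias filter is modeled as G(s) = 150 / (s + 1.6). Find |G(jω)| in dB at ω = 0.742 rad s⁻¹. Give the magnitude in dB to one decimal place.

38.6 dB

|j0.742 + 1.6| = √(0.742² + 1.6²) = 1.764
|G(j0.742)| = 150 / 1.764 = 85.049
20 log₁₀(85.049) = 38.59 dB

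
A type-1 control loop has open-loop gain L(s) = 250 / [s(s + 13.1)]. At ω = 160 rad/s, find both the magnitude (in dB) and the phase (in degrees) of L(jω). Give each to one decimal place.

|j160 + 13.1| = √(160² + 13.1²) = 160.5
|j160| = 160
|L(j160)| = 250 / (160.5 × 160) = 0.0097331
20 log₁₀(0.0097331) = -40.24 dB
∠(j160 + 13.1) = arctan(160/13.1) = 85.32°
∠(j160) = 90.00°
∠L(j160) = − (85.32° + 90.00°) = -175.32°

|L| = -40.2 dB, ∠L = -175.3 deg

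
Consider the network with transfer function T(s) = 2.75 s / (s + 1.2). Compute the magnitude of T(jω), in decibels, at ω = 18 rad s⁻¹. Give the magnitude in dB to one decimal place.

8.8 dB

|j18| = 18
|j18 + 1.2| = √(18² + 1.2²) = 18.04
|T(j18)| = 2.75 × 18 / 18.04 = 2.7439
20 log₁₀(2.7439) = 8.77 dB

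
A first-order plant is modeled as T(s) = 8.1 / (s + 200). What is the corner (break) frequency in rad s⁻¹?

200 rad s⁻¹

The single real pole at s = −200 gives a corner at ω = 200 rad s⁻¹.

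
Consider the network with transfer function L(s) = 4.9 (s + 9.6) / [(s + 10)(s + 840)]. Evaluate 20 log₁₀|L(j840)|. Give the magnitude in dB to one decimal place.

-47.7 dB

|j840 + 9.6| = √(840² + 9.6²) = 840.1
|j840 + 10| = √(840² + 10²) = 840.1
|j840 + 840| = √(840² + 840²) = 1188
|L(j840)| = 4.9 × 840.1 / (840.1 × 1188) = 0.0041248
20 log₁₀(0.0041248) = -47.69 dB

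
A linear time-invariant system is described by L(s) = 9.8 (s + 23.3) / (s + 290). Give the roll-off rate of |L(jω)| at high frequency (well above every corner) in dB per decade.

0 dB/decade

With 1 zero and 1 pole, the high-frequency asymptotic slope is 20 × (1 − 1) = 0 dB/decade.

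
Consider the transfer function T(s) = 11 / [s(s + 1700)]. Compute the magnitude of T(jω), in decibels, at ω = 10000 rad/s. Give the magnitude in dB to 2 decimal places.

-139.30 dB

|j10000 + 1700| = √(10000² + 1700²) = 1.014e+04
|j10000| = 1e+04
|T(j10000)| = 11 / (1.014e+04 × 1e+04) = 1.0844e-07
20 log₁₀(1.0844e-07) = -139.296 dB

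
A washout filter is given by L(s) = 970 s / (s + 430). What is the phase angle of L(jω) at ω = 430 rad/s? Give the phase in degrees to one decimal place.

∠(j430) = 90.00°
∠(j430 + 430) = arctan(430/430) = 45.00°
∠L(j430) = 90.00° − 45.00° = 45.00°

45.0°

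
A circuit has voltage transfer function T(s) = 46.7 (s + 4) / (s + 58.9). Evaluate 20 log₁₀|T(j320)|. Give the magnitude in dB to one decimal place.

|j320 + 4| = √(320² + 4²) = 320
|j320 + 58.9| = √(320² + 58.9²) = 325.4
|T(j320)| = 46.7 × 320 / 325.4 = 45.932
20 log₁₀(45.932) = 33.24 dB

33.2 dB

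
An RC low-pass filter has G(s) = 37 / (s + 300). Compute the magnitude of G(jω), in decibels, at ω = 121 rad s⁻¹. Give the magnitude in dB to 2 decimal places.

-18.83 dB

|j121 + 300| = √(121² + 300²) = 323.5
|G(j121)| = 37 / 323.5 = 0.11438
20 log₁₀(0.11438) = -18.833 dB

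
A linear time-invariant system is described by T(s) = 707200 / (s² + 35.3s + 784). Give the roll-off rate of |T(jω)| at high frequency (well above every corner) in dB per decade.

With 0 zeros and 2 poles, the high-frequency asymptotic slope is 20 × (0 − 2) = -40 dB/decade.

-40 dB/decade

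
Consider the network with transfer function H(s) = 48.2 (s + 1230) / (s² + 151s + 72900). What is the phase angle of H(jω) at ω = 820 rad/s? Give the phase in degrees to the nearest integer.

-135°

∠(j820 + 1230) = arctan(820/1230) = 33.69°
∠[(j820)² + 151(j820) + 72900] = ∠[-5.995e+05 + j1.2382e+05] = 168.33°
∠H(j820) = 33.69° − 168.33° = -134.64°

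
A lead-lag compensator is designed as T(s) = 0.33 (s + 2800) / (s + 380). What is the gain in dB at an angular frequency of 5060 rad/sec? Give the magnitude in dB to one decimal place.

-8.5 dB

|j5060 + 2800| = √(5060² + 2800²) = 5783
|j5060 + 380| = √(5060² + 380²) = 5074
|T(j5060)| = 0.33 × 5783 / 5074 = 0.3761
20 log₁₀(0.3761) = -8.49 dB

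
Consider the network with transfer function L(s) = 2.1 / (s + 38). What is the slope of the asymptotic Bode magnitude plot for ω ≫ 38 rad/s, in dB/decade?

With 0 zeros and 1 pole, the high-frequency asymptotic slope is 20 × (0 − 1) = -20 dB/decade.

-20 dB/decade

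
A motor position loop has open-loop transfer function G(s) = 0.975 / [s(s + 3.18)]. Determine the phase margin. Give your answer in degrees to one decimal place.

84.5 deg

Gain crossover: |G(jω)| = 1 at ω ≈ 0.305 rad/sec.
∠G(j0.305) = −90° − arctan(0.305/3.18) ≈ -95.48°
PM = 180° + (-95.48°) = 84.52°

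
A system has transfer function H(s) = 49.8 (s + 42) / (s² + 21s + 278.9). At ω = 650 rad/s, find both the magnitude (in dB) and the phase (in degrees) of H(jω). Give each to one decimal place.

|H| = -22.3 dB, ∠H = -91.8 deg

|j650 + 42| = √(650² + 42²) = 651.4
|(j650)² + 21(j650) + 278.9| = |-4.2222e+05 + j13650| = 4.224e+05
|H(j650)| = 49.8 × 651.4 / 4.224e+05 = 0.076786
20 log₁₀(0.076786) = -22.29 dB
∠(j650 + 42) = arctan(650/42) = 86.30°
∠[(j650)² + 21(j650) + 278.9] = ∠[-4.2222e+05 + j13650] = 178.15°
∠H(j650) = 86.30° − 178.15° = -91.85°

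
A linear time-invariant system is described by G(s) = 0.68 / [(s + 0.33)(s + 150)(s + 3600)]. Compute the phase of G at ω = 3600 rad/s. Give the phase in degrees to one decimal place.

-222.6 deg

∠(j3600 + 0.33) = arctan(3600/0.33) = 89.99°
∠(j3600 + 150) = arctan(3600/150) = 87.61°
∠(j3600 + 3600) = arctan(3600/3600) = 45.00°
∠G(j3600) = − (89.99° + 87.61° + 45.00°) = -222.61°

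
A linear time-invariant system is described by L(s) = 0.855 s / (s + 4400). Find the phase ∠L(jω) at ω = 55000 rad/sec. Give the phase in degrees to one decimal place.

∠(j55000) = 90.00°
∠(j55000 + 4400) = arctan(55000/4400) = 85.43°
∠L(j55000) = 90.00° − 85.43° = 4.57°

4.6°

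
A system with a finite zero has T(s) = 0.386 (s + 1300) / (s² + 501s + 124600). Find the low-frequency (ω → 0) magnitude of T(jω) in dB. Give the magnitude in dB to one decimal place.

-47.9 dB

T(0) = 0.386 × 1300 / 124600 = 0.0040273
20 log₁₀(0.0040273) = -47.90 dB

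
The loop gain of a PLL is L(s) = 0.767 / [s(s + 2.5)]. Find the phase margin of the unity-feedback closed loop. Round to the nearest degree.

83°

Gain crossover: |L(jω)| = 1 at ω ≈ 0.305 rad/s.
∠L(j0.305) = −90° − arctan(0.305/2.5) ≈ -96.95°
PM = 180° + (-96.95°) = 83.05°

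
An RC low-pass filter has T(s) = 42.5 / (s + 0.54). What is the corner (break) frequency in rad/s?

The single real pole at s = −0.54 gives a corner at ω = 0.54 rad/s.

0.54 rad/s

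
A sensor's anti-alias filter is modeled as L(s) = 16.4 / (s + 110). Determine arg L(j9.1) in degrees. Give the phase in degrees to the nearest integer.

∠(j9.1 + 110) = arctan(9.1/110) = 4.73°
∠L(j9.1) = −4.73° = -4.73°

-5°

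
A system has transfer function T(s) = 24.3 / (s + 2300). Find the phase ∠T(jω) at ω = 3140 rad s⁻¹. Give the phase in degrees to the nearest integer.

-54°

∠(j3140 + 2300) = arctan(3140/2300) = 53.78°
∠T(j3140) = −53.78° = -53.78°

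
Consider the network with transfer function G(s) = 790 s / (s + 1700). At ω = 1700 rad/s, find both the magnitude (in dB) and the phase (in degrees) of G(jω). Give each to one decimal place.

|j1700| = 1700
|j1700 + 1700| = √(1700² + 1700²) = 2404
|G(j1700)| = 790 × 1700 / 2404 = 558.61
20 log₁₀(558.61) = 54.94 dB
∠(j1700) = 90.00°
∠(j1700 + 1700) = arctan(1700/1700) = 45.00°
∠G(j1700) = 90.00° − 45.00° = 45.00°

|G| = 54.9 dB, ∠G = 45.0°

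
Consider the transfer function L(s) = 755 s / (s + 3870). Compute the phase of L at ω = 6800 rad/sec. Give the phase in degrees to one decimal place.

∠(j6800) = 90.00°
∠(j6800 + 3870) = arctan(6800/3870) = 60.36°
∠L(j6800) = 90.00° − 60.36° = 29.64°

29.6°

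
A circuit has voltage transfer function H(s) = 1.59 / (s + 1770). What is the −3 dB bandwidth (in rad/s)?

1770 rad/s

For a single-pole low-pass, the −3 dB point is at the pole: ω = 1770 rad/s.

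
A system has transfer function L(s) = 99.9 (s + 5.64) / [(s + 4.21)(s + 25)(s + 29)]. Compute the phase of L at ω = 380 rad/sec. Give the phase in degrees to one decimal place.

∠(j380 + 5.64) = arctan(380/5.64) = 89.15°
∠(j380 + 4.21) = arctan(380/4.21) = 89.37°
∠(j380 + 25) = arctan(380/25) = 86.24°
∠(j380 + 29) = arctan(380/29) = 85.64°
∠L(j380) = 89.15° − (89.37° + 86.24° + 85.64°) = -172.09°

-172.1 deg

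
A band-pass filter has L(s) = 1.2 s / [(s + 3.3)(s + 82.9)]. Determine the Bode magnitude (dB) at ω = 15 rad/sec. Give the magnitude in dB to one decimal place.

|j15| = 15
|j15 + 3.3| = √(15² + 3.3²) = 15.36
|j15 + 82.9| = √(15² + 82.9²) = 84.25
|L(j15)| = 1.2 × 15 / (15.36 × 84.25) = 0.013911
20 log₁₀(0.013911) = -37.13 dB

-37.1 dB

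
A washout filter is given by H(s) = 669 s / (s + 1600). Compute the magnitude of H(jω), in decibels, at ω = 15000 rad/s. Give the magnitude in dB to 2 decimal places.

56.46 dB

|j15000| = 1.5e+04
|j15000 + 1600| = √(15000² + 1600²) = 1.509e+04
|H(j15000)| = 669 × 1.5e+04 / 1.509e+04 = 665.23
20 log₁₀(665.23) = 56.459 dB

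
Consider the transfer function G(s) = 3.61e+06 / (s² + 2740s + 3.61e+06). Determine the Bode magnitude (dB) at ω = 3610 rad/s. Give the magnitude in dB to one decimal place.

-11.6 dB

|(j3610)² + 2740(j3610) + 3.61e+06| = |-9.4221e+06 + j9.8914e+06| = 1.366e+07
|G(j3610)| = 3.61e+06 / 1.366e+07 = 0.26426
20 log₁₀(0.26426) = -11.56 dB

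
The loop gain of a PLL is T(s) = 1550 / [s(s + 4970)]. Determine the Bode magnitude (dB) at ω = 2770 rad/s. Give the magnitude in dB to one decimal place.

|j2770 + 4970| = √(2770² + 4970²) = 5690
|j2770| = 2770
|T(j2770)| = 1550 / (5690 × 2770) = 9.8346e-05
20 log₁₀(9.8346e-05) = -80.14 dB

-80.1 dB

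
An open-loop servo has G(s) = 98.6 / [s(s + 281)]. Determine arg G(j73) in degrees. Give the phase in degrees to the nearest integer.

-105°

∠(j73 + 281) = arctan(73/281) = 14.56°
∠(j73) = 90.00°
∠G(j73) = − (14.56° + 90.00°) = -104.56°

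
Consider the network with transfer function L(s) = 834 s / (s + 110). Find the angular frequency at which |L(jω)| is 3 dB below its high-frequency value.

110 rad/s

For a single-pole high-pass, the −3 dB point is at the pole: ω = 110 rad/s.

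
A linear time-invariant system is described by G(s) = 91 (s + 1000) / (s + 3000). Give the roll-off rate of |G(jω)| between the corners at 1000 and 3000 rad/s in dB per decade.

In this band the factors already past their corner are: zero at 1000; net slope = 20 dB/decade.

20 dB/decade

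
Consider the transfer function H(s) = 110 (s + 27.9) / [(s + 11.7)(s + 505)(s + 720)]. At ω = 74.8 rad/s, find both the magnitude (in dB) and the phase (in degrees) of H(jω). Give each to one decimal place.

|j74.8 + 27.9| = √(74.8² + 27.9²) = 79.83
|j74.8 + 11.7| = √(74.8² + 11.7²) = 75.71
|j74.8 + 505| = √(74.8² + 505²) = 510.5
|j74.8 + 720| = √(74.8² + 720²) = 723.9
|H(j74.8)| = 110 × 79.83 / (75.71 × 510.5 × 723.9) = 0.00031388
20 log₁₀(0.00031388) = -70.06 dB
∠(j74.8 + 27.9) = arctan(74.8/27.9) = 69.54°
∠(j74.8 + 11.7) = arctan(74.8/11.7) = 81.11°
∠(j74.8 + 505) = arctan(74.8/505) = 8.43°
∠(j74.8 + 720) = arctan(74.8/720) = 5.93°
∠H(j74.8) = 69.54° − (81.11° + 8.43° + 5.93°) = -25.92°

|H| = -70.1 dB, ∠H = -25.9°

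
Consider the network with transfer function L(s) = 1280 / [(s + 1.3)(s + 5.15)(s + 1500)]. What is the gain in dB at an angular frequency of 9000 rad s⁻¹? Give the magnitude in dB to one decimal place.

-175.2 dB

|j9000 + 1.3| = √(9000² + 1.3²) = 9000
|j9000 + 5.15| = √(9000² + 5.15²) = 9000
|j9000 + 1500| = √(9000² + 1500²) = 9124
|L(j9000)| = 1280 / (9000 × 9000 × 9124) = 1.7319e-09
20 log₁₀(1.7319e-09) = -175.23 dB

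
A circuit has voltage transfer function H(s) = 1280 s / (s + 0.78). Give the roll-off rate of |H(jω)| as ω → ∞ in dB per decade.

0 dB/decade

With 1 zero and 1 pole, the high-frequency asymptotic slope is 20 × (1 − 1) = 0 dB/decade.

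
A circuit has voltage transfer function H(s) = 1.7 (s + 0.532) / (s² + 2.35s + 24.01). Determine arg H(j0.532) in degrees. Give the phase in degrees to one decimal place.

∠(j0.532 + 0.532) = arctan(0.532/0.532) = 45.00°
∠[(j0.532)² + 2.35(j0.532) + 24.01] = ∠[23.727 + j1.2502] = 3.02°
∠H(j0.532) = 45.00° − 3.02° = 41.98°

42.0 deg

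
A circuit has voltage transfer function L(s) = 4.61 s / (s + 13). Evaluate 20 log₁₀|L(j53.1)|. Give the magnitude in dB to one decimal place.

13.0 dB

|j53.1| = 53.1
|j53.1 + 13| = √(53.1² + 13²) = 54.67
|L(j53.1)| = 4.61 × 53.1 / 54.67 = 4.4778
20 log₁₀(4.4778) = 13.02 dB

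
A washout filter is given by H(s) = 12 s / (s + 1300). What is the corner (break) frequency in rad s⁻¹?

The single real pole at s = −1300 gives a corner at ω = 1300 rad s⁻¹.

1300 rad s⁻¹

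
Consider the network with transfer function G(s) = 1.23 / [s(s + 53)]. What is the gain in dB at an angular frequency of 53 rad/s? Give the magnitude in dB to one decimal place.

|j53 + 53| = √(53² + 53²) = 74.95
|j53| = 53
|G(j53)| = 1.23 / (74.95 × 53) = 0.00030963
20 log₁₀(0.00030963) = -70.18 dB

-70.2 dB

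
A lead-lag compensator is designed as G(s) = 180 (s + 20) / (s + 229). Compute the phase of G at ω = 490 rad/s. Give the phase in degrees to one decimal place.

22.7°

∠(j490 + 20) = arctan(490/20) = 87.66°
∠(j490 + 229) = arctan(490/229) = 64.95°
∠G(j490) = 87.66° − 64.95° = 22.71°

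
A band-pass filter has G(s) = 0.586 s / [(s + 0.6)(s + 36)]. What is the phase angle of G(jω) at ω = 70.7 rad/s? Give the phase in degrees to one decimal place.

∠(j70.7) = 90.00°
∠(j70.7 + 0.6) = arctan(70.7/0.6) = 89.51°
∠(j70.7 + 36) = arctan(70.7/36) = 63.02°
∠G(j70.7) = 90.00° − (89.51° + 63.02°) = -62.53°

-62.5 deg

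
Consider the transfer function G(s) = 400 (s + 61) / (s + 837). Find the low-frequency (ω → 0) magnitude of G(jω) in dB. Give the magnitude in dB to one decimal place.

G(0) = 400 × 61 / 837 = 29.152
20 log₁₀(29.152) = 29.29 dB

29.3 dB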